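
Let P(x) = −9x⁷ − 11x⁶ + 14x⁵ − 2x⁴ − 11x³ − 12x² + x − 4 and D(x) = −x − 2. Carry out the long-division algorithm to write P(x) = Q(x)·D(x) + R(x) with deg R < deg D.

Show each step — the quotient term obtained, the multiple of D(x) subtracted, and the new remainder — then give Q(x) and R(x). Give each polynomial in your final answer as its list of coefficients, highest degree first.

Step 1: lead(−9x⁷ − 11x⁶ + 14x⁵ − 2x⁴ − 11x³ − 12x² + x − 4) ÷ lead(D) = −9x⁷ ÷ −x = 9x⁶. Subtract (9x⁶)·D = −9x⁷ − 18x⁶. Remainder: 7x⁶ + 14x⁵ − 2x⁴ − 11x³ − 12x² + x − 4.
Step 2: lead(7x⁶ + 14x⁵ − 2x⁴ − 11x³ − 12x² + x − 4) ÷ lead(D) = 7x⁶ ÷ −x = −7x⁵. Subtract (−7x⁵)·D = 7x⁶ + 14x⁵. Remainder: −2x⁴ − 11x³ − 12x² + x − 4.
Step 3: lead(−2x⁴ − 11x³ − 12x² + x − 4) ÷ lead(D) = −2x⁴ ÷ −x = 2x³. Subtract (2x³)·D = −2x⁴ − 4x³. Remainder: −7x³ − 12x² + x − 4.
Step 4: lead(−7x³ − 12x² + x − 4) ÷ lead(D) = −7x³ ÷ −x = 7x². Subtract (7x²)·D = −7x³ − 14x². Remainder: 2x² + x − 4.
Step 5: lead(2x² + x − 4) ÷ lead(D) = 2x² ÷ −x = −2x. Subtract (−2x)·D = 2x² + 4x. Remainder: −3x − 4.
Step 6: lead(−3x − 4) ÷ lead(D) = −3x ÷ −x = 3. Subtract (3)·D = −3x − 6. Remainder: 2.

Q = [9, -7, 0, 2, 7, -2, 3]; R = [2]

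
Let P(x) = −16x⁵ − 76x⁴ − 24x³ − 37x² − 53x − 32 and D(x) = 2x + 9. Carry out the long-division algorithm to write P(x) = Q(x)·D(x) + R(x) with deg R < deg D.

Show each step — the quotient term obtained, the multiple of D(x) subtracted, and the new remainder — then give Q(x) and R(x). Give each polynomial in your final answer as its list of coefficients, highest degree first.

Step 1: lead(−16x⁵ − 76x⁴ − 24x³ − 37x² − 53x − 32) ÷ lead(D) = −16x⁵ ÷ 2x = −8x⁴. Subtract (−8x⁴)·D = −16x⁵ − 72x⁴. Remainder: −4x⁴ − 24x³ − 37x² − 53x − 32.
Step 2: lead(−4x⁴ − 24x³ − 37x² − 53x − 32) ÷ lead(D) = −4x⁴ ÷ 2x = −2x³. Subtract (−2x³)·D = −4x⁴ − 18x³. Remainder: −6x³ − 37x² − 53x − 32.
Step 3: lead(−6x³ − 37x² − 53x − 32) ÷ lead(D) = −6x³ ÷ 2x = −3x². Subtract (−3x²)·D = −6x³ − 27x². Remainder: −10x² − 53x − 32.
Step 4: lead(−10x² − 53x − 32) ÷ lead(D) = −10x² ÷ 2x = −5x. Subtract (−5x)·D = −10x² − 45x. Remainder: −8x − 32.
Step 5: lead(−8x − 32) ÷ lead(D) = −8x ÷ 2x = −4. Subtract (−4)·D = −8x − 36. Remainder: 4.

Q = [-8, -2, -3, -5, -4]; R = [4]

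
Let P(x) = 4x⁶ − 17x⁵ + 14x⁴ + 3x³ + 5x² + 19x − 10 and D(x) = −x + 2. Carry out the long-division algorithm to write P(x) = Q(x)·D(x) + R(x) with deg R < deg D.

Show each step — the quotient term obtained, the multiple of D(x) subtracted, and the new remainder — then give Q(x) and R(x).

Q(x) = −4x⁵ + 9x⁴ + 4x³ + 5x² + 5x − 9; R(x) = 8

Step 1: lead(4x⁶ − 17x⁵ + 14x⁴ + 3x³ + 5x² + 19x − 10) ÷ lead(D) = 4x⁶ ÷ −x = −4x⁵. Subtract (−4x⁵)·D = 4x⁶ − 8x⁵. Remainder: −9x⁵ + 14x⁴ + 3x³ + 5x² + 19x − 10.
Step 2: lead(−9x⁵ + 14x⁴ + 3x³ + 5x² + 19x − 10) ÷ lead(D) = −9x⁵ ÷ −x = 9x⁴. Subtract (9x⁴)·D = −9x⁵ + 18x⁴. Remainder: −4x⁴ + 3x³ + 5x² + 19x − 10.
Step 3: lead(−4x⁴ + 3x³ + 5x² + 19x − 10) ÷ lead(D) = −4x⁴ ÷ −x = 4x³. Subtract (4x³)·D = −4x⁴ + 8x³. Remainder: −5x³ + 5x² + 19x − 10.
Step 4: lead(−5x³ + 5x² + 19x − 10) ÷ lead(D) = −5x³ ÷ −x = 5x². Subtract (5x²)·D = −5x³ + 10x². Remainder: −5x² + 19x − 10.
Step 5: lead(−5x² + 19x − 10) ÷ lead(D) = −5x² ÷ −x = 5x. Subtract (5x)·D = −5x² + 10x. Remainder: 9x − 10.
Step 6: lead(9x − 10) ÷ lead(D) = 9x ÷ −x = −9. Subtract (−9)·D = 9x − 18. Remainder: 8.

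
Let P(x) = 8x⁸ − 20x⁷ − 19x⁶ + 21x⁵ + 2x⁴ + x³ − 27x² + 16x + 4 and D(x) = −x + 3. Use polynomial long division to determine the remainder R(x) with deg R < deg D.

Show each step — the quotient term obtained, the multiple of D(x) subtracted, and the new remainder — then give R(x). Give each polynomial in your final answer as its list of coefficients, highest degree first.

Step 1: lead(8x⁸ − 20x⁷ − 19x⁶ + 21x⁵ + 2x⁴ + x³ − 27x² + 16x + 4) ÷ lead(D) = 8x⁸ ÷ −x = −8x⁷. Subtract (−8x⁷)·D = 8x⁸ − 24x⁷. Remainder: 4x⁷ − 19x⁶ + 21x⁵ + 2x⁴ + x³ − 27x² + 16x + 4.
Step 2: lead(4x⁷ − 19x⁶ + 21x⁵ + 2x⁴ + x³ − 27x² + 16x + 4) ÷ lead(D) = 4x⁷ ÷ −x = −4x⁶. Subtract (−4x⁶)·D = 4x⁷ − 12x⁶. Remainder: −7x⁶ + 21x⁵ + 2x⁴ + x³ − 27x² + 16x + 4.
Step 3: lead(−7x⁶ + 21x⁵ + 2x⁴ + x³ − 27x² + 16x + 4) ÷ lead(D) = −7x⁶ ÷ −x = 7x⁵. Subtract (7x⁵)·D = −7x⁶ + 21x⁵. Remainder: 2x⁴ + x³ − 27x² + 16x + 4.
Step 4: lead(2x⁴ + x³ − 27x² + 16x + 4) ÷ lead(D) = 2x⁴ ÷ −x = −2x³. Subtract (−2x³)·D = 2x⁴ − 6x³. Remainder: 7x³ − 27x² + 16x + 4.
Step 5: lead(7x³ − 27x² + 16x + 4) ÷ lead(D) = 7x³ ÷ −x = −7x². Subtract (−7x²)·D = 7x³ − 21x². Remainder: −6x² + 16x + 4.
Step 6: lead(−6x² + 16x + 4) ÷ lead(D) = −6x² ÷ −x = 6x. Subtract (6x)·D = −6x² + 18x. Remainder: −2x + 4.
Step 7: lead(−2x + 4) ÷ lead(D) = −2x ÷ −x = 2. Subtract (2)·D = −2x + 6. Remainder: −2.

R = [-2]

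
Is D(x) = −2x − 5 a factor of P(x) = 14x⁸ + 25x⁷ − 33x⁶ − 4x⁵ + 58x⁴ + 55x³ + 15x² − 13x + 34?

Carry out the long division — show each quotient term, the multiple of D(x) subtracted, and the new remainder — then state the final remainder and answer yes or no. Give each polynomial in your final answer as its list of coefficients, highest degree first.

Step 1: lead(14x⁸ + 25x⁷ − 33x⁶ − 4x⁵ + 58x⁴ + 55x³ + 15x² − 13x + 34) ÷ lead(D) = 14x⁸ ÷ −2x = −7x⁷. Subtract (−7x⁷)·D = 14x⁸ + 35x⁷. Remainder: −10x⁷ − 33x⁶ − 4x⁵ + 58x⁴ + 55x³ + 15x² − 13x + 34.
Step 2: lead(−10x⁷ − 33x⁶ − 4x⁵ + 58x⁴ + 55x³ + 15x² − 13x + 34) ÷ lead(D) = −10x⁷ ÷ −2x = 5x⁶. Subtract (5x⁶)·D = −10x⁷ − 25x⁶. Remainder: −8x⁶ − 4x⁵ + 58x⁴ + 55x³ + 15x² − 13x + 34.
Step 3: lead(−8x⁶ − 4x⁵ + 58x⁴ + 55x³ + 15x² − 13x + 34) ÷ lead(D) = −8x⁶ ÷ −2x = 4x⁵. Subtract (4x⁵)·D = −8x⁶ − 20x⁵. Remainder: 16x⁵ + 58x⁴ + 55x³ + 15x² − 13x + 34.
Step 4: lead(16x⁵ + 58x⁴ + 55x³ + 15x² − 13x + 34) ÷ lead(D) = 16x⁵ ÷ −2x = −8x⁴. Subtract (−8x⁴)·D = 16x⁵ + 40x⁴. Remainder: 18x⁴ + 55x³ + 15x² − 13x + 34.
Step 5: lead(18x⁴ + 55x³ + 15x² − 13x + 34) ÷ lead(D) = 18x⁴ ÷ −2x = −9x³. Subtract (−9x³)·D = 18x⁴ + 45x³. Remainder: 10x³ + 15x² − 13x + 34.
Step 6: lead(10x³ + 15x² − 13x + 34) ÷ lead(D) = 10x³ ÷ −2x = −5x². Subtract (−5x²)·D = 10x³ + 25x². Remainder: −10x² − 13x + 34.
Step 7: lead(−10x² − 13x + 34) ÷ lead(D) = −10x² ÷ −2x = 5x. Subtract (5x)·D = −10x² − 25x. Remainder: 12x + 34.
Step 8: lead(12x + 34) ÷ lead(D) = 12x ÷ −2x = −6. Subtract (−6)·D = 12x + 30. Remainder: 4.

R = [4], so D(x) is not a factor of P(x). no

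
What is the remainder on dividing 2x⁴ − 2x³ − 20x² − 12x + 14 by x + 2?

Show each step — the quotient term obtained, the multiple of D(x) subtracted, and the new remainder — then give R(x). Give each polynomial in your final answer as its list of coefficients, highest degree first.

Step 1: lead(2x⁴ − 2x³ − 20x² − 12x + 14) ÷ lead(D) = 2x⁴ ÷ x = 2x³. Subtract (2x³)·D = 2x⁴ + 4x³. Remainder: −6x³ − 20x² − 12x + 14.
Step 2: lead(−6x³ − 20x² − 12x + 14) ÷ lead(D) = −6x³ ÷ x = −6x². Subtract (−6x²)·D = −6x³ − 12x². Remainder: −8x² − 12x + 14.
Step 3: lead(−8x² − 12x + 14) ÷ lead(D) = −8x² ÷ x = −8x. Subtract (−8x)·D = −8x² − 16x. Remainder: 4x + 14.
Step 4: lead(4x + 14) ÷ lead(D) = 4x ÷ x = 4. Subtract (4)·D = 4x + 8. Remainder: 6.

R = [6]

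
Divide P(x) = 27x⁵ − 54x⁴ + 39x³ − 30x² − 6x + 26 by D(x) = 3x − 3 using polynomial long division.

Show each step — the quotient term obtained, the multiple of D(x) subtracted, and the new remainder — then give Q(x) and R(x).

Q(x) = 9x⁴ − 9x³ + 4x² − 6x − 8; R(x) = 2

Step 1: lead(27x⁵ − 54x⁴ + 39x³ − 30x² − 6x + 26) ÷ lead(D) = 27x⁵ ÷ 3x = 9x⁴. Subtract (9x⁴)·D = 27x⁵ − 27x⁴. Remainder: −27x⁴ + 39x³ − 30x² − 6x + 26.
Step 2: lead(−27x⁴ + 39x³ − 30x² − 6x + 26) ÷ lead(D) = −27x⁴ ÷ 3x = −9x³. Subtract (−9x³)·D = −27x⁴ + 27x³. Remainder: 12x³ − 30x² − 6x + 26.
Step 3: lead(12x³ − 30x² − 6x + 26) ÷ lead(D) = 12x³ ÷ 3x = 4x². Subtract (4x²)·D = 12x³ − 12x². Remainder: −18x² − 6x + 26.
Step 4: lead(−18x² − 6x + 26) ÷ lead(D) = −18x² ÷ 3x = −6x. Subtract (−6x)·D = −18x² + 18x. Remainder: −24x + 26.
Step 5: lead(−24x + 26) ÷ lead(D) = −24x ÷ 3x = −8. Subtract (−8)·D = −24x + 24. Remainder: 2.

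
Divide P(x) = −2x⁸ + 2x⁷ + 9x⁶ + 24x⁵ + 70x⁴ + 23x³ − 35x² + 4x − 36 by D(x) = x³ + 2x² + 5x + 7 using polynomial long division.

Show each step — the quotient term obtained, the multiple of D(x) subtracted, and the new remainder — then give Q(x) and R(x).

Q(x) = −2x⁵ + 6x⁴ + 7x³ − 6x² + 5x − 6; R(x) = −6x² − x + 6

Step 1: lead(−2x⁸ + 2x⁷ + 9x⁶ + 24x⁵ + 70x⁴ + 23x³ − 35x² + 4x − 36) ÷ lead(D) = −2x⁸ ÷ x³ = −2x⁵. Subtract (−2x⁵)·D = −2x⁸ − 4x⁷ − 10x⁶ − 14x⁵. Remainder: 6x⁷ + 19x⁶ + 38x⁵ + 70x⁴ + 23x³ − 35x² + 4x − 36.
Step 2: lead(6x⁷ + 19x⁶ + 38x⁵ + 70x⁴ + 23x³ − 35x² + 4x − 36) ÷ lead(D) = 6x⁷ ÷ x³ = 6x⁴. Subtract (6x⁴)·D = 6x⁷ + 12x⁶ + 30x⁵ + 42x⁴. Remainder: 7x⁶ + 8x⁵ + 28x⁴ + 23x³ − 35x² + 4x − 36.
Step 3: lead(7x⁶ + 8x⁵ + 28x⁴ + 23x³ − 35x² + 4x − 36) ÷ lead(D) = 7x⁶ ÷ x³ = 7x³. Subtract (7x³)·D = 7x⁶ + 14x⁵ + 35x⁴ + 49x³. Remainder: −6x⁵ − 7x⁴ − 26x³ − 35x² + 4x − 36.
Step 4: lead(−6x⁵ − 7x⁴ − 26x³ − 35x² + 4x − 36) ÷ lead(D) = −6x⁵ ÷ x³ = −6x². Subtract (−6x²)·D = −6x⁵ − 12x⁴ − 30x³ − 42x². Remainder: 5x⁴ + 4x³ + 7x² + 4x − 36.
Step 5: lead(5x⁴ + 4x³ + 7x² + 4x − 36) ÷ lead(D) = 5x⁴ ÷ x³ = 5x. Subtract (5x)·D = 5x⁴ + 10x³ + 25x² + 35x. Remainder: −6x³ − 18x² − 31x − 36.
Step 6: lead(−6x³ − 18x² − 31x − 36) ÷ lead(D) = −6x³ ÷ x³ = −6. Subtract (−6)·D = −6x³ − 12x² − 30x − 42. Remainder: −6x² − x + 6.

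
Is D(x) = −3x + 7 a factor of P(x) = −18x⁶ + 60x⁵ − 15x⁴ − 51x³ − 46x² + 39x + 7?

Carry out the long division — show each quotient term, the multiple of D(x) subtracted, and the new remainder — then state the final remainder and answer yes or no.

R(x) = 0, so D(x) is a factor of P(x). yes

Step 1: lead(−18x⁶ + 60x⁵ − 15x⁴ − 51x³ − 46x² + 39x + 7) ÷ lead(D) = −18x⁶ ÷ −3x = 6x⁵. Subtract (6x⁵)·D = −18x⁶ + 42x⁵. Remainder: 18x⁵ − 15x⁴ − 51x³ − 46x² + 39x + 7.
Step 2: lead(18x⁵ − 15x⁴ − 51x³ − 46x² + 39x + 7) ÷ lead(D) = 18x⁵ ÷ −3x = −6x⁴. Subtract (−6x⁴)·D = 18x⁵ − 42x⁴. Remainder: 27x⁴ − 51x³ − 46x² + 39x + 7.
Step 3: lead(27x⁴ − 51x³ − 46x² + 39x + 7) ÷ lead(D) = 27x⁴ ÷ −3x = −9x³. Subtract (−9x³)·D = 27x⁴ − 63x³. Remainder: 12x³ − 46x² + 39x + 7.
Step 4: lead(12x³ − 46x² + 39x + 7) ÷ lead(D) = 12x³ ÷ −3x = −4x². Subtract (−4x²)·D = 12x³ − 28x². Remainder: −18x² + 39x + 7.
Step 5: lead(−18x² + 39x + 7) ÷ lead(D) = −18x² ÷ −3x = 6x. Subtract (6x)·D = −18x² + 42x. Remainder: −3x + 7.
Step 6: lead(−3x + 7) ÷ lead(D) = −3x ÷ −3x = 1. Subtract (1)·D = −3x + 7. Remainder: 0.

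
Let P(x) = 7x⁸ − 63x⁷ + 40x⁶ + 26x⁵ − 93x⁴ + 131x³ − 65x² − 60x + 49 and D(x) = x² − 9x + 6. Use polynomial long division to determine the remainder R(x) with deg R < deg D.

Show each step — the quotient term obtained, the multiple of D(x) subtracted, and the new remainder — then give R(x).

R(x) = −9x + 7

Step 1: lead(7x⁸ − 63x⁷ + 40x⁶ + 26x⁵ − 93x⁴ + 131x³ − 65x² − 60x + 49) ÷ lead(D) = 7x⁸ ÷ x² = 7x⁶. Subtract (7x⁶)·D = 7x⁸ − 63x⁷ + 42x⁶. Remainder: −2x⁶ + 26x⁵ − 93x⁴ + 131x³ − 65x² − 60x + 49.
Step 2: lead(−2x⁶ + 26x⁵ − 93x⁴ + 131x³ − 65x² − 60x + 49) ÷ lead(D) = −2x⁶ ÷ x² = −2x⁴. Subtract (−2x⁴)·D = −2x⁶ + 18x⁵ − 12x⁴. Remainder: 8x⁵ − 81x⁴ + 131x³ − 65x² − 60x + 49.
Step 3: lead(8x⁵ − 81x⁴ + 131x³ − 65x² − 60x + 49) ÷ lead(D) = 8x⁵ ÷ x² = 8x³. Subtract (8x³)·D = 8x⁵ − 72x⁴ + 48x³. Remainder: −9x⁴ + 83x³ − 65x² − 60x + 49.
Step 4: lead(−9x⁴ + 83x³ − 65x² − 60x + 49) ÷ lead(D) = −9x⁴ ÷ x² = −9x². Subtract (−9x²)·D = −9x⁴ + 81x³ − 54x². Remainder: 2x³ − 11x² − 60x + 49.
Step 5: lead(2x³ − 11x² − 60x + 49) ÷ lead(D) = 2x³ ÷ x² = 2x. Subtract (2x)·D = 2x³ − 18x² + 12x. Remainder: 7x² − 72x + 49.
Step 6: lead(7x² − 72x + 49) ÷ lead(D) = 7x² ÷ x² = 7. Subtract (7)·D = 7x² − 63x + 42. Remainder: −9x + 7.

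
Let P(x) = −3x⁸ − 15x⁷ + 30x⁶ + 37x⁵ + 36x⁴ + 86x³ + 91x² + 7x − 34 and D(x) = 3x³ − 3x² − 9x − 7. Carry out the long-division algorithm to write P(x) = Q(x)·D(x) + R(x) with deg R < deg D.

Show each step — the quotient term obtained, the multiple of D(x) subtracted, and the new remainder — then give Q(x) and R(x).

Step 1: lead(−3x⁸ − 15x⁷ + 30x⁶ + 37x⁵ + 36x⁴ + 86x³ + 91x² + 7x − 34) ÷ lead(D) = −3x⁸ ÷ 3x³ = −x⁵. Subtract (−x⁵)·D = −3x⁸ + 3x⁷ + 9x⁶ + 7x⁵. Remainder: −18x⁷ + 21x⁶ + 30x⁵ + 36x⁴ + 86x³ + 91x² + 7x − 34.
Step 2: lead(−18x⁷ + 21x⁶ + 30x⁵ + 36x⁴ + 86x³ + 91x² + 7x − 34) ÷ lead(D) = −18x⁷ ÷ 3x³ = −6x⁴. Subtract (−6x⁴)·D = −18x⁷ + 18x⁶ + 54x⁵ + 42x⁴. Remainder: 3x⁶ − 24x⁵ − 6x⁴ + 86x³ + 91x² + 7x − 34.
Step 3: lead(3x⁶ − 24x⁵ − 6x⁴ + 86x³ + 91x² + 7x − 34) ÷ lead(D) = 3x⁶ ÷ 3x³ = x³. Subtract (x³)·D = 3x⁶ − 3x⁵ − 9x⁴ − 7x³. Remainder: −21x⁵ + 3x⁴ + 93x³ + 91x² + 7x − 34.
Step 4: lead(−21x⁵ + 3x⁴ + 93x³ + 91x² + 7x − 34) ÷ lead(D) = −21x⁵ ÷ 3x³ = −7x². Subtract (−7x²)·D = −21x⁵ + 21x⁴ + 63x³ + 49x². Remainder: −18x⁴ + 30x³ + 42x² + 7x − 34.
Step 5: lead(−18x⁴ + 30x³ + 42x² + 7x − 34) ÷ lead(D) = −18x⁴ ÷ 3x³ = −6x. Subtract (−6x)·D = −18x⁴ + 18x³ + 54x² + 42x. Remainder: 12x³ − 12x² − 35x − 34.
Step 6: lead(12x³ − 12x² − 35x − 34) ÷ lead(D) = 12x³ ÷ 3x³ = 4. Subtract (4)·D = 12x³ − 12x² − 36x − 28. Remainder: x − 6.

Q(x) = −x⁵ − 6x⁴ + x³ − 7x² − 6x + 4; R(x) = x − 6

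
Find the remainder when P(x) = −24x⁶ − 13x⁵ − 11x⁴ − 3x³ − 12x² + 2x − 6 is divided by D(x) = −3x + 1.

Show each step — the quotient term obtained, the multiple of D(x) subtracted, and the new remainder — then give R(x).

Step 1: lead(−24x⁶ − 13x⁵ − 11x⁴ − 3x³ − 12x² + 2x − 6) ÷ lead(D) = −24x⁶ ÷ −3x = 8x⁵. Subtract (8x⁵)·D = −24x⁶ + 8x⁵. Remainder: −21x⁵ − 11x⁴ − 3x³ − 12x² + 2x − 6.
Step 2: lead(−21x⁵ − 11x⁴ − 3x³ − 12x² + 2x − 6) ÷ lead(D) = −21x⁵ ÷ −3x = 7x⁴. Subtract (7x⁴)·D = −21x⁵ + 7x⁴. Remainder: −18x⁴ − 3x³ − 12x² + 2x − 6.
Step 3: lead(−18x⁴ − 3x³ − 12x² + 2x − 6) ÷ lead(D) = −18x⁴ ÷ −3x = 6x³. Subtract (6x³)·D = −18x⁴ + 6x³. Remainder: −9x³ − 12x² + 2x − 6.
Step 4: lead(−9x³ − 12x² + 2x − 6) ÷ lead(D) = −9x³ ÷ −3x = 3x². Subtract (3x²)·D = −9x³ + 3x². Remainder: −15x² + 2x − 6.
Step 5: lead(−15x² + 2x − 6) ÷ lead(D) = −15x² ÷ −3x = 5x. Subtract (5x)·D = −15x² + 5x. Remainder: −3x − 6.
Step 6: lead(−3x − 6) ÷ lead(D) = −3x ÷ −3x = 1. Subtract (1)·D = −3x + 1. Remainder: −7.

R(x) = −7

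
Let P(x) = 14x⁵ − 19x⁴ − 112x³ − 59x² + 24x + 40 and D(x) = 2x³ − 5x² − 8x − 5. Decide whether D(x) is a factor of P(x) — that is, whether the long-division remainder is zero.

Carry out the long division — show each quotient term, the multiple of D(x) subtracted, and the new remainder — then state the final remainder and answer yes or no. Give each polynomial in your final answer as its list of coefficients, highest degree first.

Step 1: lead(14x⁵ − 19x⁴ − 112x³ − 59x² + 24x + 40) ÷ lead(D) = 14x⁵ ÷ 2x³ = 7x². Subtract (7x²)·D = 14x⁵ − 35x⁴ − 56x³ − 35x². Remainder: 16x⁴ − 56x³ − 24x² + 24x + 40.
Step 2: lead(16x⁴ − 56x³ − 24x² + 24x + 40) ÷ lead(D) = 16x⁴ ÷ 2x³ = 8x. Subtract (8x)·D = 16x⁴ − 40x³ − 64x² − 40x. Remainder: −16x³ + 40x² + 64x + 40.
Step 3: lead(−16x³ + 40x² + 64x + 40) ÷ lead(D) = −16x³ ÷ 2x³ = −8. Subtract (−8)·D = −16x³ + 40x² + 64x + 40. Remainder: 0.

R = [0], so D(x) is a factor of P(x). yes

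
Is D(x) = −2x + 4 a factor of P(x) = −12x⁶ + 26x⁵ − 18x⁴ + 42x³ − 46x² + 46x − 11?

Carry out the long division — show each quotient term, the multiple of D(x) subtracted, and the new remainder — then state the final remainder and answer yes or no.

R(x) = 9, so D(x) is not a factor of P(x). no

Step 1: lead(−12x⁶ + 26x⁵ − 18x⁴ + 42x³ − 46x² + 46x − 11) ÷ lead(D) = −12x⁶ ÷ −2x = 6x⁵. Subtract (6x⁵)·D = −12x⁶ + 24x⁵. Remainder: 2x⁵ − 18x⁴ + 42x³ − 46x² + 46x − 11.
Step 2: lead(2x⁵ − 18x⁴ + 42x³ − 46x² + 46x − 11) ÷ lead(D) = 2x⁵ ÷ −2x = −x⁴. Subtract (−x⁴)·D = 2x⁵ − 4x⁴. Remainder: −14x⁴ + 42x³ − 46x² + 46x − 11.
Step 3: lead(−14x⁴ + 42x³ − 46x² + 46x − 11) ÷ lead(D) = −14x⁴ ÷ −2x = 7x³. Subtract (7x³)·D = −14x⁴ + 28x³. Remainder: 14x³ − 46x² + 46x − 11.
Step 4: lead(14x³ − 46x² + 46x − 11) ÷ lead(D) = 14x³ ÷ −2x = −7x². Subtract (−7x²)·D = 14x³ − 28x². Remainder: −18x² + 46x − 11.
Step 5: lead(−18x² + 46x − 11) ÷ lead(D) = −18x² ÷ −2x = 9x. Subtract (9x)·D = −18x² + 36x. Remainder: 10x − 11.
Step 6: lead(10x − 11) ÷ lead(D) = 10x ÷ −2x = −5. Subtract (−5)·D = 10x − 20. Remainder: 9.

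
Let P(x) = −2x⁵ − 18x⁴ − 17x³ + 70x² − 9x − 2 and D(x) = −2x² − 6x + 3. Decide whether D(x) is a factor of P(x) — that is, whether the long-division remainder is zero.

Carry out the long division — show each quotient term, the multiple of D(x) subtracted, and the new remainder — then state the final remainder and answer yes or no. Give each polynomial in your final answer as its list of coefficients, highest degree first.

R = [3, 4], so D(x) is not a factor of P(x). no

Step 1: lead(−2x⁵ − 18x⁴ − 17x³ + 70x² − 9x − 2) ÷ lead(D) = −2x⁵ ÷ −2x² = x³. Subtract (x³)·D = −2x⁵ − 6x⁴ + 3x³. Remainder: −12x⁴ − 20x³ + 70x² − 9x − 2.
Step 2: lead(−12x⁴ − 20x³ + 70x² − 9x − 2) ÷ lead(D) = −12x⁴ ÷ −2x² = 6x². Subtract (6x²)·D = −12x⁴ − 36x³ + 18x². Remainder: 16x³ + 52x² − 9x − 2.
Step 3: lead(16x³ + 52x² − 9x − 2) ÷ lead(D) = 16x³ ÷ −2x² = −8x. Subtract (−8x)·D = 16x³ + 48x² − 24x. Remainder: 4x² + 15x − 2.
Step 4: lead(4x² + 15x − 2) ÷ lead(D) = 4x² ÷ −2x² = −2. Subtract (−2)·D = 4x² + 12x − 6. Remainder: 3x + 4.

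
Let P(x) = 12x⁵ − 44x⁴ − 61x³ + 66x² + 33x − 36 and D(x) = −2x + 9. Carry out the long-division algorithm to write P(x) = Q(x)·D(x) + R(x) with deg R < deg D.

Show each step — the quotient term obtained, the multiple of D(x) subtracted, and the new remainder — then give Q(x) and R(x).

Step 1: lead(12x⁵ − 44x⁴ − 61x³ + 66x² + 33x − 36) ÷ lead(D) = 12x⁵ ÷ −2x = −6x⁴. Subtract (−6x⁴)·D = 12x⁵ − 54x⁴. Remainder: 10x⁴ − 61x³ + 66x² + 33x − 36.
Step 2: lead(10x⁴ − 61x³ + 66x² + 33x − 36) ÷ lead(D) = 10x⁴ ÷ −2x = −5x³. Subtract (−5x³)·D = 10x⁴ − 45x³. Remainder: −16x³ + 66x² + 33x − 36.
Step 3: lead(−16x³ + 66x² + 33x − 36) ÷ lead(D) = −16x³ ÷ −2x = 8x². Subtract (8x²)·D = −16x³ + 72x². Remainder: −6x² + 33x − 36.
Step 4: lead(−6x² + 33x − 36) ÷ lead(D) = −6x² ÷ −2x = 3x. Subtract (3x)·D = −6x² + 27x. Remainder: 6x − 36.
Step 5: lead(6x − 36) ÷ lead(D) = 6x ÷ −2x = −3. Subtract (−3)·D = 6x − 27. Remainder: −9.

Q(x) = −6x⁴ − 5x³ + 8x² + 3x − 3; R(x) = −9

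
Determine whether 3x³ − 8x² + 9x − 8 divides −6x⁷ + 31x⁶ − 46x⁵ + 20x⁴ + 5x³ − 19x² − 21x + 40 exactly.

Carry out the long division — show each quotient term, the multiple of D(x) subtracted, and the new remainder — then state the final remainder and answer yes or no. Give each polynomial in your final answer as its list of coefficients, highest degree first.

Step 1: lead(−6x⁷ + 31x⁶ − 46x⁵ + 20x⁴ + 5x³ − 19x² − 21x + 40) ÷ lead(D) = −6x⁷ ÷ 3x³ = −2x⁴. Subtract (−2x⁴)·D = −6x⁷ + 16x⁶ − 18x⁵ + 16x⁴. Remainder: 15x⁶ − 28x⁵ + 4x⁴ + 5x³ − 19x² − 21x + 40.
Step 2: lead(15x⁶ − 28x⁵ + 4x⁴ + 5x³ − 19x² − 21x + 40) ÷ lead(D) = 15x⁶ ÷ 3x³ = 5x³. Subtract (5x³)·D = 15x⁶ − 40x⁵ + 45x⁴ − 40x³. Remainder: 12x⁵ − 41x⁴ + 45x³ − 19x² − 21x + 40.
Step 3: lead(12x⁵ − 41x⁴ + 45x³ − 19x² − 21x + 40) ÷ lead(D) = 12x⁵ ÷ 3x³ = 4x². Subtract (4x²)·D = 12x⁵ − 32x⁴ + 36x³ − 32x². Remainder: −9x⁴ + 9x³ + 13x² − 21x + 40.
Step 4: lead(−9x⁴ + 9x³ + 13x² − 21x + 40) ÷ lead(D) = −9x⁴ ÷ 3x³ = −3x. Subtract (−3x)·D = −9x⁴ + 24x³ − 27x² + 24x. Remainder: −15x³ + 40x² − 45x + 40.
Step 5: lead(−15x³ + 40x² − 45x + 40) ÷ lead(D) = −15x³ ÷ 3x³ = −5. Subtract (−5)·D = −15x³ + 40x² − 45x + 40. Remainder: 0.

R = [0], so D(x) is a factor of P(x). yes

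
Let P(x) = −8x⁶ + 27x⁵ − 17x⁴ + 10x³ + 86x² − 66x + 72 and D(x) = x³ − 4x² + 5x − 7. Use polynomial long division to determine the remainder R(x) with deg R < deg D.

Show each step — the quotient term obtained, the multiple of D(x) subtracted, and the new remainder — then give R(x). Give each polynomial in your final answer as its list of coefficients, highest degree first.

Step 1: lead(−8x⁶ + 27x⁵ − 17x⁴ + 10x³ + 86x² − 66x + 72) ÷ lead(D) = −8x⁶ ÷ x³ = −8x³. Subtract (−8x³)·D = −8x⁶ + 32x⁵ − 40x⁴ + 56x³. Remainder: −5x⁵ + 23x⁴ − 46x³ + 86x² − 66x + 72.
Step 2: lead(−5x⁵ + 23x⁴ − 46x³ + 86x² − 66x + 72) ÷ lead(D) = −5x⁵ ÷ x³ = −5x². Subtract (−5x²)·D = −5x⁵ + 20x⁴ − 25x³ + 35x². Remainder: 3x⁴ − 21x³ + 51x² − 66x + 72.
Step 3: lead(3x⁴ − 21x³ + 51x² − 66x + 72) ÷ lead(D) = 3x⁴ ÷ x³ = 3x. Subtract (3x)·D = 3x⁴ − 12x³ + 15x² − 21x. Remainder: −9x³ + 36x² − 45x + 72.
Step 4: lead(−9x³ + 36x² − 45x + 72) ÷ lead(D) = −9x³ ÷ x³ = −9. Subtract (−9)·D = −9x³ + 36x² − 45x + 63. Remainder: 9.

R = [9]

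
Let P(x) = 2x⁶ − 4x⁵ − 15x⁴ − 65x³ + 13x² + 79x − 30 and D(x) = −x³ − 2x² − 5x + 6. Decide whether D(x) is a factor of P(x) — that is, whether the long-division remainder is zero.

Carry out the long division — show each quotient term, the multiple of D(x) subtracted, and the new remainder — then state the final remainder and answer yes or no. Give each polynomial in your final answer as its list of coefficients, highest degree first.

Step 1: lead(2x⁶ − 4x⁵ − 15x⁴ − 65x³ + 13x² + 79x − 30) ÷ lead(D) = 2x⁶ ÷ −x³ = −2x³. Subtract (−2x³)·D = 2x⁶ + 4x⁵ + 10x⁴ − 12x³. Remainder: −8x⁵ − 25x⁴ − 53x³ + 13x² + 79x − 30.
Step 2: lead(−8x⁵ − 25x⁴ − 53x³ + 13x² + 79x − 30) ÷ lead(D) = −8x⁵ ÷ −x³ = 8x². Subtract (8x²)·D = −8x⁵ − 16x⁴ − 40x³ + 48x². Remainder: −9x⁴ − 13x³ − 35x² + 79x − 30.
Step 3: lead(−9x⁴ − 13x³ − 35x² + 79x − 30) ÷ lead(D) = −9x⁴ ÷ −x³ = 9x. Subtract (9x)·D = −9x⁴ − 18x³ − 45x² + 54x. Remainder: 5x³ + 10x² + 25x − 30.
Step 4: lead(5x³ + 10x² + 25x − 30) ÷ lead(D) = 5x³ ÷ −x³ = −5. Subtract (−5)·D = 5x³ + 10x² + 25x − 30. Remainder: 0.

R = [0], so D(x) is a factor of P(x). yes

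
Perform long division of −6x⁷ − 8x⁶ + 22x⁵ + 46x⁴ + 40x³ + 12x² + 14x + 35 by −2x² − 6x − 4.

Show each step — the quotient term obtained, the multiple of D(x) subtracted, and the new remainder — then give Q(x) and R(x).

Step 1: lead(−6x⁷ − 8x⁶ + 22x⁵ + 46x⁴ + 40x³ + 12x² + 14x + 35) ÷ lead(D) = −6x⁷ ÷ −2x² = 3x⁵. Subtract (3x⁵)·D = −6x⁷ − 18x⁶ − 12x⁵. Remainder: 10x⁶ + 34x⁵ + 46x⁴ + 40x³ + 12x² + 14x + 35.
Step 2: lead(10x⁶ + 34x⁵ + 46x⁴ + 40x³ + 12x² + 14x + 35) ÷ lead(D) = 10x⁶ ÷ −2x² = −5x⁴. Subtract (−5x⁴)·D = 10x⁶ + 30x⁵ + 20x⁴. Remainder: 4x⁵ + 26x⁴ + 40x³ + 12x² + 14x + 35.
Step 3: lead(4x⁵ + 26x⁴ + 40x³ + 12x² + 14x + 35) ÷ lead(D) = 4x⁵ ÷ −2x² = −2x³. Subtract (−2x³)·D = 4x⁵ + 12x⁴ + 8x³. Remainder: 14x⁴ + 32x³ + 12x² + 14x + 35.
Step 4: lead(14x⁴ + 32x³ + 12x² + 14x + 35) ÷ lead(D) = 14x⁴ ÷ −2x² = −7x². Subtract (−7x²)·D = 14x⁴ + 42x³ + 28x². Remainder: −10x³ − 16x² + 14x + 35.
Step 5: lead(−10x³ − 16x² + 14x + 35) ÷ lead(D) = −10x³ ÷ −2x² = 5x. Subtract (5x)·D = −10x³ − 30x² − 20x. Remainder: 14x² + 34x + 35.
Step 6: lead(14x² + 34x + 35) ÷ lead(D) = 14x² ÷ −2x² = −7. Subtract (−7)·D = 14x² + 42x + 28. Remainder: −8x + 7.

Q(x) = 3x⁵ − 5x⁴ − 2x³ − 7x² + 5x − 7; R(x) = −8x + 7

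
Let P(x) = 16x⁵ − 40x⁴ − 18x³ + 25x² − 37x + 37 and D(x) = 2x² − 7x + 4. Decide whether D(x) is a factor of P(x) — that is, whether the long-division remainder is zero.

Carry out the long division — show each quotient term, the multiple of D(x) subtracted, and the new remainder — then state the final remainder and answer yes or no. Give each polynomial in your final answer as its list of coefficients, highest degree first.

Step 1: lead(16x⁵ − 40x⁴ − 18x³ + 25x² − 37x + 37) ÷ lead(D) = 16x⁵ ÷ 2x² = 8x³. Subtract (8x³)·D = 16x⁵ − 56x⁴ + 32x³. Remainder: 16x⁴ − 50x³ + 25x² − 37x + 37.
Step 2: lead(16x⁴ − 50x³ + 25x² − 37x + 37) ÷ lead(D) = 16x⁴ ÷ 2x² = 8x². Subtract (8x²)·D = 16x⁴ − 56x³ + 32x². Remainder: 6x³ − 7x² − 37x + 37.
Step 3: lead(6x³ − 7x² − 37x + 37) ÷ lead(D) = 6x³ ÷ 2x² = 3x. Subtract (3x)·D = 6x³ − 21x² + 12x. Remainder: 14x² − 49x + 37.
Step 4: lead(14x² − 49x + 37) ÷ lead(D) = 14x² ÷ 2x² = 7. Subtract (7)·D = 14x² − 49x + 28. Remainder: 9.

R = [9], so D(x) is not a factor of P(x). no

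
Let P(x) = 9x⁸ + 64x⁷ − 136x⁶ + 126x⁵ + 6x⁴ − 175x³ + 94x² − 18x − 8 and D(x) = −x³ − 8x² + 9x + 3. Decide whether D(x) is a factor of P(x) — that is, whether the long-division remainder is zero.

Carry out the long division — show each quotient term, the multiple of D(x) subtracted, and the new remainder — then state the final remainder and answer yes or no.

R(x) = 7, so D(x) is not a factor of P(x). no

Step 1: lead(9x⁸ + 64x⁷ − 136x⁶ + 126x⁵ + 6x⁴ − 175x³ + 94x² − 18x − 8) ÷ lead(D) = 9x⁸ ÷ −x³ = −9x⁵. Subtract (−9x⁵)·D = 9x⁸ + 72x⁷ − 81x⁶ − 27x⁵. Remainder: −8x⁷ − 55x⁶ + 153x⁵ + 6x⁴ − 175x³ + 94x² − 18x − 8.
Step 2: lead(−8x⁷ − 55x⁶ + 153x⁵ + 6x⁴ − 175x³ + 94x² − 18x − 8) ÷ lead(D) = −8x⁷ ÷ −x³ = 8x⁴. Subtract (8x⁴)·D = −8x⁷ − 64x⁶ + 72x⁵ + 24x⁴. Remainder: 9x⁶ + 81x⁵ − 18x⁴ − 175x³ + 94x² − 18x − 8.
Step 3: lead(9x⁶ + 81x⁵ − 18x⁴ − 175x³ + 94x² − 18x − 8) ÷ lead(D) = 9x⁶ ÷ −x³ = −9x³. Subtract (−9x³)·D = 9x⁶ + 72x⁵ − 81x⁴ − 27x³. Remainder: 9x⁵ + 63x⁴ − 148x³ + 94x² − 18x − 8.
Step 4: lead(9x⁵ + 63x⁴ − 148x³ + 94x² − 18x − 8) ÷ lead(D) = 9x⁵ ÷ −x³ = −9x². Subtract (−9x²)·D = 9x⁵ + 72x⁴ − 81x³ − 27x². Remainder: −9x⁴ − 67x³ + 121x² − 18x − 8.
Step 5: lead(−9x⁴ − 67x³ + 121x² − 18x − 8) ÷ lead(D) = −9x⁴ ÷ −x³ = 9x. Subtract (9x)·D = −9x⁴ − 72x³ + 81x² + 27x. Remainder: 5x³ + 40x² − 45x − 8.
Step 6: lead(5x³ + 40x² − 45x − 8) ÷ lead(D) = 5x³ ÷ −x³ = −5. Subtract (−5)·D = 5x³ + 40x² − 45x − 15. Remainder: 7.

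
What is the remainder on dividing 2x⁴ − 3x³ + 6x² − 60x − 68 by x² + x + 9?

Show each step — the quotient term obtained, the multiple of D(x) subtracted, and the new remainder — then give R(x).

R(x) = −8x − 5

Step 1: lead(2x⁴ − 3x³ + 6x² − 60x − 68) ÷ lead(D) = 2x⁴ ÷ x² = 2x². Subtract (2x²)·D = 2x⁴ + 2x³ + 18x². Remainder: −5x³ − 12x² − 60x − 68.
Step 2: lead(−5x³ − 12x² − 60x − 68) ÷ lead(D) = −5x³ ÷ x² = −5x. Subtract (−5x)·D = −5x³ − 5x² − 45x. Remainder: −7x² − 15x − 68.
Step 3: lead(−7x² − 15x − 68) ÷ lead(D) = −7x² ÷ x² = −7. Subtract (−7)·D = −7x² − 7x − 63. Remainder: −8x − 5.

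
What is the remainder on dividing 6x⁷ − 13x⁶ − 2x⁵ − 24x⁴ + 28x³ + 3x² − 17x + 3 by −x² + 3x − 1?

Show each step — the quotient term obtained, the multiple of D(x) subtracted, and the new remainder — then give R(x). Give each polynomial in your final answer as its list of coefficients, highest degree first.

Step 1: lead(6x⁷ − 13x⁶ − 2x⁵ − 24x⁴ + 28x³ + 3x² − 17x + 3) ÷ lead(D) = 6x⁷ ÷ −x² = −6x⁵. Subtract (−6x⁵)·D = 6x⁷ − 18x⁶ + 6x⁵. Remainder: 5x⁶ − 8x⁵ − 24x⁴ + 28x³ + 3x² − 17x + 3.
Step 2: lead(5x⁶ − 8x⁵ − 24x⁴ + 28x³ + 3x² − 17x + 3) ÷ lead(D) = 5x⁶ ÷ −x² = −5x⁴. Subtract (−5x⁴)·D = 5x⁶ − 15x⁵ + 5x⁴. Remainder: 7x⁵ − 29x⁴ + 28x³ + 3x² − 17x + 3.
Step 3: lead(7x⁵ − 29x⁴ + 28x³ + 3x² − 17x + 3) ÷ lead(D) = 7x⁵ ÷ −x² = −7x³. Subtract (−7x³)·D = 7x⁵ − 21x⁴ + 7x³. Remainder: −8x⁴ + 21x³ + 3x² − 17x + 3.
Step 4: lead(−8x⁴ + 21x³ + 3x² − 17x + 3) ÷ lead(D) = −8x⁴ ÷ −x² = 8x². Subtract (8x²)·D = −8x⁴ + 24x³ − 8x². Remainder: −3x³ + 11x² − 17x + 3.
Step 5: lead(−3x³ + 11x² − 17x + 3) ÷ lead(D) = −3x³ ÷ −x² = 3x. Subtract (3x)·D = −3x³ + 9x² − 3x. Remainder: 2x² − 14x + 3.
Step 6: lead(2x² − 14x + 3) ÷ lead(D) = 2x² ÷ −x² = −2. Subtract (−2)·D = 2x² − 6x + 2. Remainder: −8x + 1.

R = [-8, 1]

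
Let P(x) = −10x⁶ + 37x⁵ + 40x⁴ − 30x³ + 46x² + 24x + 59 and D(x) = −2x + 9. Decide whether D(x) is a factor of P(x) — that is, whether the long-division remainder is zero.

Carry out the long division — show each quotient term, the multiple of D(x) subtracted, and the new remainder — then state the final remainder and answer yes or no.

Step 1: lead(−10x⁶ + 37x⁵ + 40x⁴ − 30x³ + 46x² + 24x + 59) ÷ lead(D) = −10x⁶ ÷ −2x = 5x⁵. Subtract (5x⁵)·D = −10x⁶ + 45x⁵. Remainder: −8x⁵ + 40x⁴ − 30x³ + 46x² + 24x + 59.
Step 2: lead(−8x⁵ + 40x⁴ − 30x³ + 46x² + 24x + 59) ÷ lead(D) = −8x⁵ ÷ −2x = 4x⁴. Subtract (4x⁴)·D = −8x⁵ + 36x⁴. Remainder: 4x⁴ − 30x³ + 46x² + 24x + 59.
Step 3: lead(4x⁴ − 30x³ + 46x² + 24x + 59) ÷ lead(D) = 4x⁴ ÷ −2x = −2x³. Subtract (−2x³)·D = 4x⁴ − 18x³. Remainder: −12x³ + 46x² + 24x + 59.
Step 4: lead(−12x³ + 46x² + 24x + 59) ÷ lead(D) = −12x³ ÷ −2x = 6x². Subtract (6x²)·D = −12x³ + 54x². Remainder: −8x² + 24x + 59.
Step 5: lead(−8x² + 24x + 59) ÷ lead(D) = −8x² ÷ −2x = 4x. Subtract (4x)·D = −8x² + 36x. Remainder: −12x + 59.
Step 6: lead(−12x + 59) ÷ lead(D) = −12x ÷ −2x = 6. Subtract (6)·D = −12x + 54. Remainder: 5.

R(x) = 5, so D(x) is not a factor of P(x). no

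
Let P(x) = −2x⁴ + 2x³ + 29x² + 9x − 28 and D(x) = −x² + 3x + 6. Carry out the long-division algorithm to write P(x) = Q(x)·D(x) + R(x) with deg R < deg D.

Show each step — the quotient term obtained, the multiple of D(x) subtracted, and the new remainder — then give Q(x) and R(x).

Q(x) = 2x² + 4x − 5; R(x) = 2

Step 1: lead(−2x⁴ + 2x³ + 29x² + 9x − 28) ÷ lead(D) = −2x⁴ ÷ −x² = 2x². Subtract (2x²)·D = −2x⁴ + 6x³ + 12x². Remainder: −4x³ + 17x² + 9x − 28.
Step 2: lead(−4x³ + 17x² + 9x − 28) ÷ lead(D) = −4x³ ÷ −x² = 4x. Subtract (4x)·D = −4x³ + 12x² + 24x. Remainder: 5x² − 15x − 28.
Step 3: lead(5x² − 15x − 28) ÷ lead(D) = 5x² ÷ −x² = −5. Subtract (−5)·D = 5x² − 15x − 30. Remainder: 2.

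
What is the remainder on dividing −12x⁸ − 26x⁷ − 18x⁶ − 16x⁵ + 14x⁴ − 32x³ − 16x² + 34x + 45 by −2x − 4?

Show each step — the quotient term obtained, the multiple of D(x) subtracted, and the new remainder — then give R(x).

R(x) = 9

Step 1: lead(−12x⁸ − 26x⁷ − 18x⁶ − 16x⁵ + 14x⁴ − 32x³ − 16x² + 34x + 45) ÷ lead(D) = −12x⁸ ÷ −2x = 6x⁷. Subtract (6x⁷)·D = −12x⁸ − 24x⁷. Remainder: −2x⁷ − 18x⁶ − 16x⁵ + 14x⁴ − 32x³ − 16x² + 34x + 45.
Step 2: lead(−2x⁷ − 18x⁶ − 16x⁵ + 14x⁴ − 32x³ − 16x² + 34x + 45) ÷ lead(D) = −2x⁷ ÷ −2x = x⁶. Subtract (x⁶)·D = −2x⁷ − 4x⁶. Remainder: −14x⁶ − 16x⁵ + 14x⁴ − 32x³ − 16x² + 34x + 45.
Step 3: lead(−14x⁶ − 16x⁵ + 14x⁴ − 32x³ − 16x² + 34x + 45) ÷ lead(D) = −14x⁶ ÷ −2x = 7x⁵. Subtract (7x⁵)·D = −14x⁶ − 28x⁵. Remainder: 12x⁵ + 14x⁴ − 32x³ − 16x² + 34x + 45.
Step 4: lead(12x⁵ + 14x⁴ − 32x³ − 16x² + 34x + 45) ÷ lead(D) = 12x⁵ ÷ −2x = −6x⁴. Subtract (−6x⁴)·D = 12x⁵ + 24x⁴. Remainder: −10x⁴ − 32x³ − 16x² + 34x + 45.
Step 5: lead(−10x⁴ − 32x³ − 16x² + 34x + 45) ÷ lead(D) = −10x⁴ ÷ −2x = 5x³. Subtract (5x³)·D = −10x⁴ − 20x³. Remainder: −12x³ − 16x² + 34x + 45.
Step 6: lead(−12x³ − 16x² + 34x + 45) ÷ lead(D) = −12x³ ÷ −2x = 6x². Subtract (6x²)·D = −12x³ − 24x². Remainder: 8x² + 34x + 45.
Step 7: lead(8x² + 34x + 45) ÷ lead(D) = 8x² ÷ −2x = −4x. Subtract (−4x)·D = 8x² + 16x. Remainder: 18x + 45.
Step 8: lead(18x + 45) ÷ lead(D) = 18x ÷ −2x = −9. Subtract (−9)·D = 18x + 36. Remainder: 9.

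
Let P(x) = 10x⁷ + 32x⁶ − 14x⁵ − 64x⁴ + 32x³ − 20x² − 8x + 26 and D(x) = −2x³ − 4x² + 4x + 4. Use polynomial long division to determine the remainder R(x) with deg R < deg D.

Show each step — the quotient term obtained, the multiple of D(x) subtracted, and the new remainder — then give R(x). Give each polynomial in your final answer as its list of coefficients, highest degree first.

R = [2]

Step 1: lead(10x⁷ + 32x⁶ − 14x⁵ − 64x⁴ + 32x³ − 20x² − 8x + 26) ÷ lead(D) = 10x⁷ ÷ −2x³ = −5x⁴. Subtract (−5x⁴)·D = 10x⁷ + 20x⁶ − 20x⁵ − 20x⁴. Remainder: 12x⁶ + 6x⁵ − 44x⁴ + 32x³ − 20x² − 8x + 26.
Step 2: lead(12x⁶ + 6x⁵ − 44x⁴ + 32x³ − 20x² − 8x + 26) ÷ lead(D) = 12x⁶ ÷ −2x³ = −6x³. Subtract (−6x³)·D = 12x⁶ + 24x⁵ − 24x⁴ − 24x³. Remainder: −18x⁵ − 20x⁴ + 56x³ − 20x² − 8x + 26.
Step 3: lead(−18x⁵ − 20x⁴ + 56x³ − 20x² − 8x + 26) ÷ lead(D) = −18x⁵ ÷ −2x³ = 9x². Subtract (9x²)·D = −18x⁵ − 36x⁴ + 36x³ + 36x². Remainder: 16x⁴ + 20x³ − 56x² − 8x + 26.
Step 4: lead(16x⁴ + 20x³ − 56x² − 8x + 26) ÷ lead(D) = 16x⁴ ÷ −2x³ = −8x. Subtract (−8x)·D = 16x⁴ + 32x³ − 32x² − 32x. Remainder: −12x³ − 24x² + 24x + 26.
Step 5: lead(−12x³ − 24x² + 24x + 26) ÷ lead(D) = −12x³ ÷ −2x³ = 6. Subtract (6)·D = −12x³ − 24x² + 24x + 24. Remainder: 2.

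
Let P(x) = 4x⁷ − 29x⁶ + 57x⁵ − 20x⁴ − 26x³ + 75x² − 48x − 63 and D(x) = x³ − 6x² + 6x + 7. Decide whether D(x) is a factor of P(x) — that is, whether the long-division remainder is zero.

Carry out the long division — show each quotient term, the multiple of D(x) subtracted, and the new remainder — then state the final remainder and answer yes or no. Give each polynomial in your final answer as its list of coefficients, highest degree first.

Step 1: lead(4x⁷ − 29x⁶ + 57x⁵ − 20x⁴ − 26x³ + 75x² − 48x − 63) ÷ lead(D) = 4x⁷ ÷ x³ = 4x⁴. Subtract (4x⁴)·D = 4x⁷ − 24x⁶ + 24x⁵ + 28x⁴. Remainder: −5x⁶ + 33x⁵ − 48x⁴ − 26x³ + 75x² − 48x − 63.
Step 2: lead(−5x⁶ + 33x⁵ − 48x⁴ − 26x³ + 75x² − 48x − 63) ÷ lead(D) = −5x⁶ ÷ x³ = −5x³. Subtract (−5x³)·D = −5x⁶ + 30x⁵ − 30x⁴ − 35x³. Remainder: 3x⁵ − 18x⁴ + 9x³ + 75x² − 48x − 63.
Step 3: lead(3x⁵ − 18x⁴ + 9x³ + 75x² − 48x − 63) ÷ lead(D) = 3x⁵ ÷ x³ = 3x². Subtract (3x²)·D = 3x⁵ − 18x⁴ + 18x³ + 21x². Remainder: −9x³ + 54x² − 48x − 63.
Step 4: lead(−9x³ + 54x² − 48x − 63) ÷ lead(D) = −9x³ ÷ x³ = −9. Subtract (−9)·D = −9x³ + 54x² − 54x − 63. Remainder: 6x.

R = [6, 0], so D(x) is not a factor of P(x). no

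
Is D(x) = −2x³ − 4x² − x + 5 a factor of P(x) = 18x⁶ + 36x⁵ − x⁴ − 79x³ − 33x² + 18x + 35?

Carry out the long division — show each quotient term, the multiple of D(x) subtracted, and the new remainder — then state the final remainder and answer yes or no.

R(x) = 0, so D(x) is a factor of P(x). yes

Step 1: lead(18x⁶ + 36x⁵ − x⁴ − 79x³ − 33x² + 18x + 35) ÷ lead(D) = 18x⁶ ÷ −2x³ = −9x³. Subtract (−9x³)·D = 18x⁶ + 36x⁵ + 9x⁴ − 45x³. Remainder: −10x⁴ − 34x³ − 33x² + 18x + 35.
Step 2: lead(−10x⁴ − 34x³ − 33x² + 18x + 35) ÷ lead(D) = −10x⁴ ÷ −2x³ = 5x. Subtract (5x)·D = −10x⁴ − 20x³ − 5x² + 25x. Remainder: −14x³ − 28x² − 7x + 35.
Step 3: lead(−14x³ − 28x² − 7x + 35) ÷ lead(D) = −14x³ ÷ −2x³ = 7. Subtract (7)·D = −14x³ − 28x² − 7x + 35. Remainder: 0.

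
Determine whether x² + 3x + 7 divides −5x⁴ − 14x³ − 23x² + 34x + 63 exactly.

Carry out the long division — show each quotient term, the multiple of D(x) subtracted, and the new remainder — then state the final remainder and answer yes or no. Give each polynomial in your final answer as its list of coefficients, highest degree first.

R = [0], so D(x) is a factor of P(x). yes

Step 1: lead(−5x⁴ − 14x³ − 23x² + 34x + 63) ÷ lead(D) = −5x⁴ ÷ x² = −5x². Subtract (−5x²)·D = −5x⁴ − 15x³ − 35x². Remainder: x³ + 12x² + 34x + 63.
Step 2: lead(x³ + 12x² + 34x + 63) ÷ lead(D) = x³ ÷ x² = x. Subtract (x)·D = x³ + 3x² + 7x. Remainder: 9x² + 27x + 63.
Step 3: lead(9x² + 27x + 63) ÷ lead(D) = 9x² ÷ x² = 9. Subtract (9)·D = 9x² + 27x + 63. Remainder: 0.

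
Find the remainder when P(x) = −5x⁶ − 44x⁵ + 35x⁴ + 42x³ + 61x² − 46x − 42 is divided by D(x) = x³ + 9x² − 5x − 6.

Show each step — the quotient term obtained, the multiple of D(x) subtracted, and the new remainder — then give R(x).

Step 1: lead(−5x⁶ − 44x⁵ + 35x⁴ + 42x³ + 61x² − 46x − 42) ÷ lead(D) = −5x⁶ ÷ x³ = −5x³. Subtract (−5x³)·D = −5x⁶ − 45x⁵ + 25x⁴ + 30x³. Remainder: x⁵ + 10x⁴ + 12x³ + 61x² − 46x − 42.
Step 2: lead(x⁵ + 10x⁴ + 12x³ + 61x² − 46x − 42) ÷ lead(D) = x⁵ ÷ x³ = x². Subtract (x²)·D = x⁵ + 9x⁴ − 5x³ − 6x². Remainder: x⁴ + 17x³ + 67x² − 46x − 42.
Step 3: lead(x⁴ + 17x³ + 67x² − 46x − 42) ÷ lead(D) = x⁴ ÷ x³ = x. Subtract (x)·D = x⁴ + 9x³ − 5x² − 6x. Remainder: 8x³ + 72x² − 40x − 42.
Step 4: lead(8x³ + 72x² − 40x − 42) ÷ lead(D) = 8x³ ÷ x³ = 8. Subtract (8)·D = 8x³ + 72x² − 40x − 48. Remainder: 6.

R(x) = 6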